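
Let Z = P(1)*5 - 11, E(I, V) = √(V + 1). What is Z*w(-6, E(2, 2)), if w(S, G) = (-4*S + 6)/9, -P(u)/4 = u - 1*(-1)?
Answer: -170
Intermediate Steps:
P(u) = -4 - 4*u (P(u) = -4*(u - 1*(-1)) = -4*(u + 1) = -4*(1 + u) = -4 - 4*u)
E(I, V) = √(1 + V)
Z = -51 (Z = (-4 - 4*1)*5 - 11 = (-4 - 4)*5 - 11 = -8*5 - 11 = -40 - 11 = -51)
w(S, G) = ⅔ - 4*S/9 (w(S, G) = (6 - 4*S)*(⅑) = ⅔ - 4*S/9)
Z*w(-6, E(2, 2)) = -51*(⅔ - 4/9*(-6)) = -51*(⅔ + 8/3) = -51*10/3 = -170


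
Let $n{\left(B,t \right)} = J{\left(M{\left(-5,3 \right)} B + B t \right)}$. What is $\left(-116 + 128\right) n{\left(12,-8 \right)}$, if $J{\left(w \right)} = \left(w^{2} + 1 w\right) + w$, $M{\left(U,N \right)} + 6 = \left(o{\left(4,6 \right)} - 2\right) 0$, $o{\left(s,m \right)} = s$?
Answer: $334656$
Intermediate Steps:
$M{\left(U,N \right)} = -6$ ($M{\left(U,N \right)} = -6 + \left(4 - 2\right) 0 = -6 + 2 \cdot 0 = -6 + 0 = -6$)
$J{\left(w \right)} = w^{2} + 2 w$ ($J{\left(w \right)} = \left(w^{2} + w\right) + w = \left(w + w^{2}\right) + w = w^{2} + 2 w$)
$n{\left(B,t \right)} = \left(- 6 B + B t\right) \left(2 - 6 B + B t\right)$ ($n{\left(B,t \right)} = \left(- 6 B + B t\right) \left(2 + \left(- 6 B + B t\right)\right) = \left(- 6 B + B t\right) \left(2 - 6 B + B t\right)$)
$\left(-116 + 128\right) n{\left(12,-8 \right)} = \left(-116 + 128\right) 12 \left(-6 - 8\right) \left(2 + 12 \left(-6 - 8\right)\right) = 12 \cdot 12 \left(-14\right) \left(2 + 12 \left(-14\right)\right) = 12 \cdot 12 \left(-14\right) \left(2 - 168\right) = 12 \cdot 12 \left(-14\right) \left(-166\right) = 12 \cdot 27888 = 334656$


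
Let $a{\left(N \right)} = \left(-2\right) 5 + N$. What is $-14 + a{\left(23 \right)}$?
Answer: $-1$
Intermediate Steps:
$a{\left(N \right)} = -10 + N$
$-14 + a{\left(23 \right)} = -14 + \left(-10 + 23\right) = -14 + 13 = -1$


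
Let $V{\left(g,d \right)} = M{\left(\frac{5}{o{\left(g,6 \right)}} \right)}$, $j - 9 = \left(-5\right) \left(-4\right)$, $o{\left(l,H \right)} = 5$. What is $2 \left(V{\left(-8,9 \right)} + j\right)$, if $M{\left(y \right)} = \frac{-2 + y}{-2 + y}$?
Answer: $60$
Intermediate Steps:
$j = 29$ ($j = 9 - -20 = 9 + 20 = 29$)
$M{\left(y \right)} = 1$
$V{\left(g,d \right)} = 1$
$2 \left(V{\left(-8,9 \right)} + j\right) = 2 \left(1 + 29\right) = 2 \cdot 30 = 60$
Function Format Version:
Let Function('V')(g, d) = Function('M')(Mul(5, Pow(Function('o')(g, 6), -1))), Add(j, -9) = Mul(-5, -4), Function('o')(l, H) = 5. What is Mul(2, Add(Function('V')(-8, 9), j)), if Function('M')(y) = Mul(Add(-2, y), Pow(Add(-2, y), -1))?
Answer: 60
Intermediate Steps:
j = 29 (j = Add(9, Mul(-5, -4)) = Add(9, 20) = 29)
Function('M')(y) = 1
Function('V')(g, d) = 1
Mul(2, Add(Function('V')(-8, 9), j)) = Mul(2, Add(1, 29)) = Mul(2, 30) = 60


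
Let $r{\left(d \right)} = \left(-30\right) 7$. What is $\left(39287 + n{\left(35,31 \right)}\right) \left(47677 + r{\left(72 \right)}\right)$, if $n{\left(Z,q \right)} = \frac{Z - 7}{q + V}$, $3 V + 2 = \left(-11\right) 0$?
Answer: $\frac{24243437981}{13} \approx 1.8649 \cdot 10^{9}$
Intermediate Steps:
$r{\left(d \right)} = -210$
$V = - \frac{2}{3}$ ($V = - \frac{2}{3} + \frac{\left(-11\right) 0}{3} = - \frac{2}{3} + \frac{1}{3} \cdot 0 = - \frac{2}{3} + 0 = - \frac{2}{3} \approx -0.66667$)
$n{\left(Z,q \right)} = \frac{-7 + Z}{- \frac{2}{3} + q}$ ($n{\left(Z,q \right)} = \frac{Z - 7}{q - \frac{2}{3}} = \frac{-7 + Z}{- \frac{2}{3} + q}$)
$\left(39287 + n{\left(35,31 \right)}\right) \left(47677 + r{\left(72 \right)}\right) = \left(39287 + \frac{3 \left(-7 + 35\right)}{-2 + 3 \cdot 31}\right) \left(47677 - 210\right) = \left(39287 + 3 \frac{1}{-2 + 93} \cdot 28\right) 47467 = \left(39287 + 3 \cdot \frac{1}{91} \cdot 28\right) 47467 = \left(39287 + \frac{12}{13}\right) 47467 = \frac{510743}{13} \cdot 47467 = \frac{24243437981}{13}$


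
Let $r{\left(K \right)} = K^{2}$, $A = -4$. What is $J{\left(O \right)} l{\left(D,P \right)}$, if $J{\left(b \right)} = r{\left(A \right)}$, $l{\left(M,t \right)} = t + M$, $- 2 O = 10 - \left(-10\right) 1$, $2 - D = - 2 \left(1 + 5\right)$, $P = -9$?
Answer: $80$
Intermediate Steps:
$D = 14$ ($D = 2 - - 2 \left(1 + 5\right) = 2 - \left(-2\right) 6 = 2 - -12 = 2 + 12 = 14$)
$O = -10$ ($O = - \frac{10 - \left(-10\right) 1}{2} = - \frac{10 - -10}{2} = - \frac{10 + 10}{2} = \left(- \frac{1}{2}\right) 20 = -10$)
$l{\left(M,t \right)} = M + t$
$J{\left(b \right)} = 16$ ($J{\left(b \right)} = \left(-4\right)^{2} = 16$)
$J{\left(O \right)} l{\left(D,P \right)} = 16 \left(14 - 9\right) = 16 \cdot 5 = 80$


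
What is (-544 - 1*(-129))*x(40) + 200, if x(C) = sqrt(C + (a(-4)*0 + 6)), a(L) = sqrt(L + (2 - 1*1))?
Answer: 200 - 415*sqrt(46) ≈ -2614.7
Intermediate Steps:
a(L) = sqrt(1 + L) (a(L) = sqrt(L + (2 - 1)) = sqrt(L + 1) = sqrt(1 + L))
x(C) = sqrt(6 + C) (x(C) = sqrt(C + (sqrt(1 - 4)*0 + 6)) = sqrt(C + (sqrt(-3)*0 + 6)) = sqrt(C + ((I*sqrt(3))*0 + 6)) = sqrt(C + (0 + 6)) = sqrt(C + 6) = sqrt(6 + C))
(-544 - 1*(-129))*x(40) + 200 = (-544 - 1*(-129))*sqrt(6 + 40) + 200 = (-544 + 129)*sqrt(46) + 200 = -415*sqrt(46) + 200 = 200 - 415*sqrt(46)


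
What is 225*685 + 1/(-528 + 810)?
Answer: 43463251/282 ≈ 1.5413e+5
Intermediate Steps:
225*685 + 1/(-528 + 810) = 154125 + 1/282 = 43463251/282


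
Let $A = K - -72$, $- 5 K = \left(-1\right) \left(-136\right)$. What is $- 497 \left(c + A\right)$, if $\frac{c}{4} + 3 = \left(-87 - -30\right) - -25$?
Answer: $\frac{236572}{5} \approx 47314.0$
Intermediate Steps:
$K = - \frac{136}{5}$ ($K = - \frac{\left(-1\right) \left(-136\right)}{5} = \left(- \frac{1}{5}\right) 136 = - \frac{136}{5} \approx -27.2$)
$A = \frac{224}{5}$ ($A = - \frac{136}{5} - -72 = - \frac{136}{5} + 72 = \frac{224}{5} \approx 44.8$)
$c = -140$ ($c = -12 + 4 \left(\left(-87 - -30\right) - -25\right) = -12 + 4 \left(\left(-87 + 30\right) + 25\right) = -12 + 4 \left(-57 + 25\right) = -12 + 4 \left(-32\right) = -12 - 128 = -140$)
$- 497 \left(c + A\right) = - 497 \left(-140 + \frac{224}{5}\right) = \left(-497\right) \left(- \frac{476}{5}\right) = \frac{236572}{5}$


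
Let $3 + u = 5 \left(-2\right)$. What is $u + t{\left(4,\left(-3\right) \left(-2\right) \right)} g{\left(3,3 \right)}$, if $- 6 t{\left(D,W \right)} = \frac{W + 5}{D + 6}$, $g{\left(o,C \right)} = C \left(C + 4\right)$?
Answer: $- \frac{337}{20} \approx -16.85$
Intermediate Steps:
$g{\left(o,C \right)} = C \left(4 + C\right)$
$t{\left(D,W \right)} = - \frac{5 + W}{6 \left(6 + D\right)}$ ($t{\left(D,W \right)} = - \frac{\left(W + 5\right) \frac{1}{D + 6}}{6} = - \frac{\left(5 + W\right) \frac{1}{6 + D}}{6} = - \frac{\frac{1}{6 + D} \left(5 + W\right)}{6} = - \frac{5 + W}{6 \left(6 + D\right)}$)
$u = -13$ ($u = -3 + 5 \left(-2\right) = -3 - 10 = -13$)
$u + t{\left(4,\left(-3\right) \left(-2\right) \right)} g{\left(3,3 \right)} = -13 + \frac{-5 - \left(-3\right) \left(-2\right)}{6 \left(6 + 4\right)} 3 \left(4 + 3\right) = -13 + \frac{-5 - 6}{6 \cdot 10} \cdot 3 \cdot 7 = -13 + \frac{1}{6} \cdot \frac{1}{10} \left(-5 - 6\right) 21 = -13 + \frac{1}{6} \cdot \frac{1}{10} \left(-11\right) 21 = -13 - \frac{77}{20} = - \frac{337}{20}$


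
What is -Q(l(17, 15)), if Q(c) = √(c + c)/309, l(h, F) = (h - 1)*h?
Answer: -4*√34/309 ≈ -0.075482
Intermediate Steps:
l(h, F) = h*(-1 + h) (l(h, F) = (-1 + h)*h = h*(-1 + h))
Q(c) = √2*√c/309 (Q(c) = √(2*c)*(1/309) = (√2*√c)*(1/309) = √2*√c/309)
-Q(l(17, 15)) = -√2*√(17*(-1 + 17))/309 = -√2*√(17*16)/309 = -√2*√272/309 = -√2*4*√17/309 = -4*√34/309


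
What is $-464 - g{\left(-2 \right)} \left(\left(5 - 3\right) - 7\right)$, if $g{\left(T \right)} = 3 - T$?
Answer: $-439$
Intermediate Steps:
$-464 - g{\left(-2 \right)} \left(\left(5 - 3\right) - 7\right) = -464 - \left(3 - -2\right) \left(\left(5 - 3\right) - 7\right) = -464 - \left(3 + 2\right) \left(\left(5 - 3\right) - 7\right) = -464 - 5 \left(2 - 7\right) = -464 - 5 \left(-5\right) = -464 - -25 = -464 + 25 = -439$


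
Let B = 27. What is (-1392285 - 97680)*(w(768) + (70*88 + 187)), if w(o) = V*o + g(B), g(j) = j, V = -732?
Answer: 828125526930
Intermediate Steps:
w(o) = 27 - 732*o (w(o) = -732*o + 27 = 27 - 732*o)
(-1392285 - 97680)*(w(768) + (70*88 + 187)) = (-1392285 - 97680)*((27 - 732*768) + (70*88 + 187)) = -1489965*((27 - 562176) + (6160 + 187)) = -1489965*(-562149 + 6347) = -1489965*(-555802) = 828125526930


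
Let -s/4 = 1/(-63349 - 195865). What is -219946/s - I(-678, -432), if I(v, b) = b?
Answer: -14253270179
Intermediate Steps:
s = 2/129607 (s = -4/(-63349 - 195865) = -4/(-259214) = -4*(-1/259214) = 2/129607 ≈ 1.5431e-5)
-219946/s - I(-678, -432) = -219946/2/129607 - 1*(-432) = -219946*129607/2 + 432 = -14253270611 + 432 = -14253270179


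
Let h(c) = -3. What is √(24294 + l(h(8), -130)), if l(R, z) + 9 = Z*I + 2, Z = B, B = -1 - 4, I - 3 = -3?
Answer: √24287 ≈ 155.84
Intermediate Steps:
I = 0 (I = 3 - 3 = 0)
B = -5
Z = -5
l(R, z) = -7 (l(R, z) = -9 + (-5*0 + 2) = -9 + (0 + 2) = -9 + 2 = -7)
√(24294 + l(h(8), -130)) = √(24294 - 7) = √24287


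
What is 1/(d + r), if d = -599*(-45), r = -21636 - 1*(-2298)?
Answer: 1/7617 ≈ 0.00013129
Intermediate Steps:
r = -19338 (r = -21636 + 2298 = -19338)
d = 26955
1/(d + r) = 1/(26955 - 19338) = 1/7617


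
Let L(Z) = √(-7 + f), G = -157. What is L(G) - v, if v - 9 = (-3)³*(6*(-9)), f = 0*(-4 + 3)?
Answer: -1467 + I*√7 ≈ -1467.0 + 2.6458*I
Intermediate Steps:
f = 0 (f = 0*(-1) = 0)
v = 1467 (v = 9 + (-3)³*(6*(-9)) = 9 - 27*(-54) = 9 + 1458 = 1467)
L(Z) = I*√7 (L(Z) = √(-7 + 0) = √(-7) = I*√7)
L(G) - v = I*√7 - 1*1467 = I*√7 - 1467 = -1467 + I*√7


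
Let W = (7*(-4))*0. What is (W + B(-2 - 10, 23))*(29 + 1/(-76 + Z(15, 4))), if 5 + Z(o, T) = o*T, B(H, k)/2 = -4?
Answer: -4864/21 ≈ -231.62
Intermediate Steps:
B(H, k) = -8 (B(H, k) = 2*(-4) = -8)
W = 0 (W = -28*0 = 0)
Z(o, T) = -5 + T*o (Z(o, T) = -5 + o*T = -5 + T*o)
(W + B(-2 - 10, 23))*(29 + 1/(-76 + Z(15, 4))) = (0 - 8)*(29 + 1/(-76 + (-5 + 4*15))) = -8*(29 + 1/(-76 + (-5 + 60))) = -8*(29 + 1/(-76 + 55)) = -8*(29 + 1/(-21)) = -8*(29 - 1/21) = -8*608/21 = -4864/21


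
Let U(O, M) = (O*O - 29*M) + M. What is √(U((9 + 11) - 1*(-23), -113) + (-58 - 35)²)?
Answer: 3*√1518 ≈ 116.88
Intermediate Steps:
U(O, M) = O² - 28*M (U(O, M) = (O² - 29*M) + M = O² - 28*M)
√(U((9 + 11) - 1*(-23), -113) + (-58 - 35)²) = √((((9 + 11) - 1*(-23))² - 28*(-113)) + (-58 - 35)²) = √(((20 + 23)² + 3164) + (-93)²) = √((43² + 3164) + 8649) = √((1849 + 3164) + 8649) = √(5013 + 8649) = √13662 = 3*√1518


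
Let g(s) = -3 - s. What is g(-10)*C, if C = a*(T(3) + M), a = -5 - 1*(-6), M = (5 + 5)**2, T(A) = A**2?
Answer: 763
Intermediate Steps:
M = 100 (M = 10**2 = 100)
a = 1 (a = -5 + 6 = 1)
C = 109 (C = 1*(3**2 + 100) = 1*(9 + 100) = 1*109 = 109)
g(-10)*C = (-3 - 1*(-10))*109 = (-3 + 10)*109 = 7*109 = 763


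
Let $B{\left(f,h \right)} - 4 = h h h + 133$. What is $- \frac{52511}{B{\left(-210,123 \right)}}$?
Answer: $- \frac{52511}{1861004} \approx -0.028216$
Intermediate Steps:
$B{\left(f,h \right)} = 137 + h^{3}$ ($B{\left(f,h \right)} = 4 + \left(h h h + 133\right) = 4 + \left(h^{2} h + 133\right) = 4 + \left(h^{3} + 133\right) = 4 + \left(133 + h^{3}\right) = 137 + h^{3}$)
$- \frac{52511}{B{\left(-210,123 \right)}} = - \frac{52511}{137 + 123^{3}} = - \frac{52511}{137 + 1860867} = - \frac{52511}{1861004}$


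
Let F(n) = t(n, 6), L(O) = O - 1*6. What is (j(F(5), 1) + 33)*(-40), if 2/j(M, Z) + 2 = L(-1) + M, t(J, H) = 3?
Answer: -3920/3 ≈ -1306.7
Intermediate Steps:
L(O) = -6 + O (L(O) = O - 6 = -6 + O)
F(n) = 3
j(M, Z) = 2/(-9 + M) (j(M, Z) = 2/(-2 + ((-6 - 1) + M)) = 2/(-2 + (-7 + M)) = 2/(-9 + M))
(j(F(5), 1) + 33)*(-40) = (2/(-9 + 3) + 33)*(-40) = (2/(-6) + 33)*(-40) = (2*(-1/6) + 33)*(-40) = (-1/3 + 33)*(-40) = (98/3)*(-40) = -3920/3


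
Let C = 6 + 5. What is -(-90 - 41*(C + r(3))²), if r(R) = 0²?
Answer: 5051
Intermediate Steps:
r(R) = 0
C = 11
-(-90 - 41*(C + r(3))²) = -(-90 - 41*(11 + 0)²) = -(-90 - 41*11²) = -(-90 - 41*121) = -(-90 - 4961) = -1*(-5051) = 5051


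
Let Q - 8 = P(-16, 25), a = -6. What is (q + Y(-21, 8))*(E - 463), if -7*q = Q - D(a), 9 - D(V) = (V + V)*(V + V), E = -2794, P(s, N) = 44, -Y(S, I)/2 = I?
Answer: 973843/7 ≈ 1.3912e+5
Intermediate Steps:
Y(S, I) = -2*I
Q = 52 (Q = 8 + 44 = 52)
D(V) = 9 - 4*V**2 (D(V) = 9 - (V + V)*(V + V) = 9 - 2*V*2*V = 9 - 4*V**2)
q = -187/7 (q = -(52 - (9 - 4*(-6)**2))/7 = -(52 - (9 - 4*36))/7 = -(52 - (9 - 144))/7 = -(52 - 1*(-135))/7 = -(52 + 135)/7 = -1/7*187 = -187/7 ≈ -26.714)
(q + Y(-21, 8))*(E - 463) = (-187/7 - 2*8)*(-2794 - 463) = (-187/7 - 16)*(-3257) = -299/7*(-3257) = 973843/7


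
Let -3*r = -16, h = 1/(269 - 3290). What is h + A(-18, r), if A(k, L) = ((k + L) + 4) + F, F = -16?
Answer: -74519/3021 ≈ -24.667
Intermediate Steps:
h = -1/3021 (h = 1/(-3021) = -1/3021 ≈ -0.00033102)
r = 16/3 (r = -1/3*(-16) = 16/3 ≈ 5.3333)
A(k, L) = -12 + L + k (A(k, L) = ((k + L) + 4) - 16 = ((L + k) + 4) - 16 = (4 + L + k) - 16 = -12 + L + k)
h + A(-18, r) = -1/3021 + (-12 + 16/3 - 18) = -1/3021 - 74/3 = -74519/3021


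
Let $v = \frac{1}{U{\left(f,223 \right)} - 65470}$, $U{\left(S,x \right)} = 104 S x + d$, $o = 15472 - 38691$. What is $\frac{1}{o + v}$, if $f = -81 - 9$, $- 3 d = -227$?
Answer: $- \frac{6458023}{149948836040} \approx -4.3068 \cdot 10^{-5}$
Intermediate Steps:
$d = \frac{227}{3}$ ($d = \left(- \frac{1}{3}\right) \left(-227\right) = \frac{227}{3} \approx 75.667$)
$f = -90$
$o = -23219$ ($o = 15472 - 38691 = -23219$)
$U{\left(S,x \right)} = \frac{227}{3} + 104 S x$ ($U{\left(S,x \right)} = 104 S x + \frac{227}{3} = \frac{227}{3} + 104 S x$)
$v = - \frac{3}{6458023}$ ($v = \frac{1}{\left(\frac{227}{3} + 104 \left(-90\right) 223\right) - 65470} = \frac{1}{\left(\frac{227}{3} - 2087280\right) - 65470} = \frac{1}{- \frac{6261613}{3} - 65470} = \frac{1}{- \frac{6458023}{3}} = - \frac{3}{6458023} \approx -4.6454 \cdot 10^{-7}$)
$\frac{1}{o + v} = \frac{1}{-23219 - \frac{3}{6458023}} = \frac{1}{- \frac{149948836040}{6458023}} = - \frac{6458023}{149948836040}$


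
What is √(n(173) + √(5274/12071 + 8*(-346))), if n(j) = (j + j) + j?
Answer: √(75622992279 + 12071*I*√403258963034)/12071 ≈ 22.811 + 1.1531*I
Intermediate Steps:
n(j) = 3*j (n(j) = 2*j + j = 3*j)
√(n(173) + √(5274/12071 + 8*(-346))) = √(3*173 + √(5274/12071 + 8*(-346))) = √(519 + √(5274*(1/12071) - 2768)) = √(519 + √(5274/12071 - 2768)) = √(519 + √(-33407254/12071)) = √(519 + I*√403258963034/12071)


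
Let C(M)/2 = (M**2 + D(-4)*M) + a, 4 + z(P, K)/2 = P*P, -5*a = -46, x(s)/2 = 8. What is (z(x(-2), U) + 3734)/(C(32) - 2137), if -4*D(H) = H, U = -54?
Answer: -21190/33 ≈ -642.12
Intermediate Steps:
D(H) = -H/4
x(s) = 16 (x(s) = 2*8 = 16)
a = 46/5 (a = -1/5*(-46) = 46/5 ≈ 9.2000)
z(P, K) = -8 + 2*P**2 (z(P, K) = -8 + 2*(P*P) = -8 + 2*P**2)
C(M) = 92/5 + 2*M + 2*M**2 (C(M) = 2*((M**2 + (-1/4*(-4))*M) + 46/5) = 2*((M**2 + 1*M) + 46/5) = 2*((M**2 + M) + 46/5) = 2*((M + M**2) + 46/5) = 2*(46/5 + M + M**2) = 92/5 + 2*M + 2*M**2)
(z(x(-2), U) + 3734)/(C(32) - 2137) = ((-8 + 2*16**2) + 3734)/((92/5 + 2*32 + 2*32**2) - 2137) = ((-8 + 2*256) + 3734)/((92/5 + 64 + 2*1024) - 2137) = ((-8 + 512) + 3734)/((92/5 + 64 + 2048) - 2137) = (504 + 3734)/(10652/5 - 2137) = 4238/(-33/5) = 4238*(-5/33) = -21190/33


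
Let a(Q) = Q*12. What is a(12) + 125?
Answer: 269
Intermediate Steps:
a(Q) = 12*Q
a(12) + 125 = 12*12 + 125 = 144 + 125 = 269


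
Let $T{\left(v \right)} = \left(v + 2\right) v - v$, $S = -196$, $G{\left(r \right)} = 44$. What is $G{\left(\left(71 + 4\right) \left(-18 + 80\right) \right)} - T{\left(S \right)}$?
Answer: $-38176$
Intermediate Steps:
$T{\left(v \right)} = - v + v \left(2 + v\right)$ ($T{\left(v \right)} = \left(2 + v\right) v - v = v \left(2 + v\right) - v = - v + v \left(2 + v\right)$)
$G{\left(\left(71 + 4\right) \left(-18 + 80\right) \right)} - T{\left(S \right)} = 44 - - 196 \left(1 - 196\right) = 44 - \left(-196\right) \left(-195\right) = 44 - 38220 = -38176$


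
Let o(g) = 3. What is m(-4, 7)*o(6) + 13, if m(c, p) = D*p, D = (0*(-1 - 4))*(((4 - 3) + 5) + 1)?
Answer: 13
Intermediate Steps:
D = 0 (D = (0*(-5))*((1 + 5) + 1) = 0*(6 + 1) = 0*7 = 0)
m(c, p) = 0 (m(c, p) = 0*p = 0)
m(-4, 7)*o(6) + 13 = 0*3 + 13 = 0 + 13 = 13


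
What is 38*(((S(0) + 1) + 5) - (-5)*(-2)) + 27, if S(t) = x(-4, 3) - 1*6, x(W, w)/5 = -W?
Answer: 407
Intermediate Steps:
x(W, w) = -5*W (x(W, w) = 5*(-W) = -5*W)
S(t) = 14 (S(t) = -5*(-4) - 1*6 = 20 - 6 = 14)
38*(((S(0) + 1) + 5) - (-5)*(-2)) + 27 = 38*(((14 + 1) + 5) - (-5)*(-2)) + 27 = 38*((15 + 5) - 1*10) + 27 = 38*(20 - 10) + 27 = 38*10 + 27 = 380 + 27 = 407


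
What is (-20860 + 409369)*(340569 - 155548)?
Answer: 71882323689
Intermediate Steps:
(-20860 + 409369)*(340569 - 155548) = 388509*185021 = 71882323689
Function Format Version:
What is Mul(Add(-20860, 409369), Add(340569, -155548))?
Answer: 71882323689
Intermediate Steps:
Mul(Add(-20860, 409369), Add(340569, -155548)) = Mul(388509, 185021) = 71882323689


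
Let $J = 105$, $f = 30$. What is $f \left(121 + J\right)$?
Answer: $6780$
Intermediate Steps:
$f \left(121 + J\right) = 30 \left(121 + 105\right) = 30 \cdot 226 = 6780$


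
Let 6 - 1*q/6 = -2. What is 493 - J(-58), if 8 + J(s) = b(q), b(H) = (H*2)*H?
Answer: -4107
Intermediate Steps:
q = 48 (q = 36 - 6*(-2) = 36 + 12 = 48)
b(H) = 2*H² (b(H) = (2*H)*H = 2*H²)
J(s) = 4600 (J(s) = -8 + 2*48² = -8 + 2*2304 = -8 + 4608 = 4600)
493 - J(-58) = 493 - 1*4600 = 493 - 4600 = -4107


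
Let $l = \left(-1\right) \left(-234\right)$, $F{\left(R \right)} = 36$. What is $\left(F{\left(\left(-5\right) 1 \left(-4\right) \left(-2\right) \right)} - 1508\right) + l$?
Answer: $-1238$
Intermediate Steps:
$l = 234$
$\left(F{\left(\left(-5\right) 1 \left(-4\right) \left(-2\right) \right)} - 1508\right) + l = \left(36 - 1508\right) + 234 = -1472 + 234 = -1238$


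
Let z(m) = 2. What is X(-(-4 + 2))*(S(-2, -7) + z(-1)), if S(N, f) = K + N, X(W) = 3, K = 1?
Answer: 3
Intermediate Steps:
S(N, f) = 1 + N
X(-(-4 + 2))*(S(-2, -7) + z(-1)) = 3*((1 - 2) + 2) = 3*(-1 + 2) = 3*1 = 3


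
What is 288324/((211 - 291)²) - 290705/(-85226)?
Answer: 3304151653/68180800 ≈ 48.462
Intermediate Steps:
288324/((211 - 291)²) - 290705/(-85226) = 288324/((-80)²) - 290705*(-1/85226) = 288324/6400 + 290705/85226 = 288324*(1/6400) + 290705/85226 = 72081/1600 + 290705/85226 = 3304151653/68180800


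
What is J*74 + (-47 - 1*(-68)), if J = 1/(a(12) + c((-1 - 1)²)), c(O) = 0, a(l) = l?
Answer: 163/6 ≈ 27.167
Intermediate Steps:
J = 1/12 (J = 1/(12 + 0) = 1/12 ≈ 0.083333)
J*74 + (-47 - 1*(-68)) = (1/12)*74 + (-47 - 1*(-68)) = 37/6 + (-47 + 68) = 37/6 + 21 = 163/6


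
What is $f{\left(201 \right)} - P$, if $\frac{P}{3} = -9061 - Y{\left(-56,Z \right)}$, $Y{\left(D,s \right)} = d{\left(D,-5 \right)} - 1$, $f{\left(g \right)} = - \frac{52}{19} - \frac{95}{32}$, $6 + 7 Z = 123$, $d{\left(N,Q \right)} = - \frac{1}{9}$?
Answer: $\frac{49565305}{1824} \approx 27174.0$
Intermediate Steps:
$d{\left(N,Q \right)} = - \frac{1}{9}$ ($d{\left(N,Q \right)} = \left(-1\right) \frac{1}{9} = - \frac{1}{9}$)
$Z = \frac{117}{7}$ ($Z = - \frac{6}{7} + \frac{1}{7} \cdot 123 = - \frac{6}{7} + \frac{123}{7} = \frac{117}{7} \approx 16.714$)
$f{\left(g \right)} = - \frac{3469}{608}$ ($f{\left(g \right)} = \left(-52\right) \frac{1}{19} - \frac{95}{32} = - \frac{52}{19} - \frac{95}{32} = - \frac{3469}{608}$)
$Y{\left(D,s \right)} = - \frac{10}{9}$ ($Y{\left(D,s \right)} = - \frac{1}{9} - 1 = - \frac{10}{9}$)
$P = - \frac{81539}{3}$ ($P = 3 \left(-9061 - - \frac{10}{9}\right) = 3 \left(-9061 + \frac{10}{9}\right) = 3 \left(- \frac{81539}{9}\right) = - \frac{81539}{3} \approx -27180.0$)
$f{\left(201 \right)} - P = - \frac{3469}{608} - - \frac{81539}{3} = - \frac{3469}{608} + \frac{81539}{3} = \frac{49565305}{1824}$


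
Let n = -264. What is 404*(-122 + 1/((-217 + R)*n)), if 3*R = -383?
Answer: -1121203323/22748 ≈ -49288.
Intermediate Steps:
R = -383/3 (R = (1/3)*(-383) = -383/3 ≈ -127.67)
404*(-122 + 1/((-217 + R)*n)) = 404*(-122 + 1/(-217 - 383/3*(-264))) = 404*(-122 - 1/264/(-1034/3)) = 404*(-122 - 3/1034*(-1/264)) = 404*(-122 + 1/90992) = 404*(-11101023/90992) = -1121203323/22748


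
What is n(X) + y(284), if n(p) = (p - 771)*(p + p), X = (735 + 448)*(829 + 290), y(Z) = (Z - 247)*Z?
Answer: 3502729837832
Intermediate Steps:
y(Z) = Z*(-247 + Z) (y(Z) = (-247 + Z)*Z = Z*(-247 + Z))
X = 1323777 (X = 1183*1119 = 1323777)
n(p) = 2*p*(-771 + p) (n(p) = (-771 + p)*(2*p) = 2*p*(-771 + p))
n(X) + y(284) = 2*1323777*(-771 + 1323777) + 284*(-247 + 284) = 2*1323777*1323006 + 284*37 = 3502729827324 + 10508 = 3502729837832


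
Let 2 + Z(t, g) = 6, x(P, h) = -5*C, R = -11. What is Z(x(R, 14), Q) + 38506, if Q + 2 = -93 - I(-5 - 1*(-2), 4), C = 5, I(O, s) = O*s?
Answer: 38510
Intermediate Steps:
Q = -83 (Q = -2 + (-93 - (-5 - 1*(-2))*4) = -2 + (-93 - (-5 + 2)*4) = -2 + (-93 - (-3)*4) = -2 + (-93 - 1*(-12)) = -2 + (-93 + 12) = -2 - 81 = -83)
x(P, h) = -25 (x(P, h) = -5*5 = -25)
Z(t, g) = 4 (Z(t, g) = -2 + 6 = 4)
Z(x(R, 14), Q) + 38506 = 4 + 38506 = 38510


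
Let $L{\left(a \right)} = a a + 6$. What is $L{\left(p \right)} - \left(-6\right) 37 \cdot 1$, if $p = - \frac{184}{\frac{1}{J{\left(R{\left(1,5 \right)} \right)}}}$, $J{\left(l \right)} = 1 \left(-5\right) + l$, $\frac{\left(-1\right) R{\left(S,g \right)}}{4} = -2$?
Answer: $304932$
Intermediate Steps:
$R{\left(S,g \right)} = 8$ ($R{\left(S,g \right)} = \left(-4\right) \left(-2\right) = 8$)
$J{\left(l \right)} = -5 + l$
$p = -552$ ($p = - \frac{184}{\frac{1}{-5 + 8}} = - \frac{184}{\frac{1}{3}} = - 184 \frac{1}{\frac{1}{3}} = \left(-184\right) 3 = -552$)
$L{\left(a \right)} = 6 + a^{2}$ ($L{\left(a \right)} = a^{2} + 6 = 6 + a^{2}$)
$L{\left(p \right)} - \left(-6\right) 37 \cdot 1 = \left(6 + \left(-552\right)^{2}\right) - \left(-6\right) 37 \cdot 1 = \left(6 + 304704\right) - \left(-222\right) 1 = 304710 - -222 = 304710 + 222 = 304932$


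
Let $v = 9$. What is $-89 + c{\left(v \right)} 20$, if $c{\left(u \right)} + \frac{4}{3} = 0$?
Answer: $- \frac{347}{3} \approx -115.67$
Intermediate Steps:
$c{\left(u \right)} = - \frac{4}{3}$ ($c{\left(u \right)} = - \frac{4}{3} + 0 = - \frac{4}{3}$)
$-89 + c{\left(v \right)} 20 = -89 - \frac{80}{3} = - \frac{347}{3}$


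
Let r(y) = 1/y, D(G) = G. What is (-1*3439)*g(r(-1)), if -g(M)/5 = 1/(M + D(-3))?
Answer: -17195/4 ≈ -4298.8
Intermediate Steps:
g(M) = -5/(-3 + M) (g(M) = -5/(M - 3) = -5/(-3 + M))
(-1*3439)*g(r(-1)) = (-1*3439)*(-5/(-3 + 1/(-1))) = -(-17195)/(-3 - 1) = -(-17195)/(-4) = -(-17195)*(-1)/4 = -3439*5/4 = -17195/4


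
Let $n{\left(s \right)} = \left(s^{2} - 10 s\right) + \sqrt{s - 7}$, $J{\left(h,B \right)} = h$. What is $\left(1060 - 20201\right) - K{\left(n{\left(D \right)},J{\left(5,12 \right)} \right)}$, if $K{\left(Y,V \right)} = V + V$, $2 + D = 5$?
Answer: $-19151$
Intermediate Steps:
$D = 3$ ($D = -2 + 5 = 3$)
$n{\left(s \right)} = s^{2} + \sqrt{-7 + s} - 10 s$ ($n{\left(s \right)} = \left(s^{2} - 10 s\right) + \sqrt{-7 + s} = s^{2} + \sqrt{-7 + s} - 10 s$)
$K{\left(Y,V \right)} = 2 V$
$\left(1060 - 20201\right) - K{\left(n{\left(D \right)},J{\left(5,12 \right)} \right)} = \left(1060 - 20201\right) - 2 \cdot 5 = -19141 - 10 = -19151$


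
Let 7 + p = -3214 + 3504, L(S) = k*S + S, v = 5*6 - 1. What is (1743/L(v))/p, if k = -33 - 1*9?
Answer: -1743/336487 ≈ -0.0051800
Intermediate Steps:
k = -42 (k = -33 - 9 = -42)
v = 29 (v = 30 - 1 = 29)
L(S) = -41*S (L(S) = -42*S + S = -41*S)
p = 283 (p = -7 + (-3214 + 3504) = -7 + 290 = 283)
(1743/L(v))/p = (1743/((-41*29)))/283 = (1743/(-1189))*(1/283) = (1743*(-1/1189))*(1/283) = -1743/1189*1/283 = -1743/336487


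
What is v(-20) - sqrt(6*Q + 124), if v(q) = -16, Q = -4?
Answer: -26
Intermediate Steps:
v(-20) - sqrt(6*Q + 124) = -16 - sqrt(6*(-4) + 124) = -16 - sqrt(-24 + 124) = -16 - sqrt(100) = -16 - 1*10 = -16 - 10 = -26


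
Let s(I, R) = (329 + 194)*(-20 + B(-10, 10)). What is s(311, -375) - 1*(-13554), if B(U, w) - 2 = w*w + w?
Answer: 61670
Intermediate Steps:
B(U, w) = 2 + w + w² (B(U, w) = 2 + (w*w + w) = 2 + (w² + w) = 2 + (w + w²) = 2 + w + w²)
s(I, R) = 48116 (s(I, R) = (329 + 194)*(-20 + (2 + 10 + 10²)) = 523*(-20 + (2 + 10 + 100)) = 523*(-20 + 112) = 523*92 = 48116)
s(311, -375) - 1*(-13554) = 48116 - 1*(-13554) = 48116 + 13554 = 61670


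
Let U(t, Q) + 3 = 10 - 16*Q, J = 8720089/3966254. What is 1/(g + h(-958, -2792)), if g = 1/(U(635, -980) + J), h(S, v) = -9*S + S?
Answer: 62227346587/476910388209022 ≈ 0.00013048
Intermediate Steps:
h(S, v) = -8*S
J = 8720089/3966254 (J = 8720089*(1/3966254) = 8720089/3966254 ≈ 2.1986)
U(t, Q) = 7 - 16*Q (U(t, Q) = -3 + (10 - 16*Q) = 7 - 16*Q)
g = 3966254/62227346587 (g = 1/((7 - 16*(-980)) + 8720089/3966254) = 1/((7 + 15680) + 8720089/3966254) = 1/(15687 + 8720089/3966254) = 1/(62227346587/3966254) = 3966254/62227346587 ≈ 6.3738e-5)
1/(g + h(-958, -2792)) = 1/(3966254/62227346587 - 8*(-958)) = 1/(3966254/62227346587 + 7664) = 1/(476910388209022/62227346587) = 62227346587/476910388209022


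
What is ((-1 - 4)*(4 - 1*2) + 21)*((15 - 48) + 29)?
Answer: -44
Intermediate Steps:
((-1 - 4)*(4 - 1*2) + 21)*((15 - 48) + 29) = (-5*(4 - 2) + 21)*(-33 + 29) = (-5*2 + 21)*(-4) = (-10 + 21)*(-4) = 11*(-4) = -44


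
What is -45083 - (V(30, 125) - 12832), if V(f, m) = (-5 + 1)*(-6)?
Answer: -32275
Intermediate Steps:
V(f, m) = 24 (V(f, m) = -4*(-6) = 24)
-45083 - (V(30, 125) - 12832) = -45083 - (24 - 12832) = -45083 - 1*(-12808) = -45083 + 12808 = -32275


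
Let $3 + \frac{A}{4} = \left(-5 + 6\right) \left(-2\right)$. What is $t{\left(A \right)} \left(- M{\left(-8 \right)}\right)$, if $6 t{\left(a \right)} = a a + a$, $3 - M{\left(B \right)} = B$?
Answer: $- \frac{2090}{3} \approx -696.67$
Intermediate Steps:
$A = -20$ ($A = -12 + 4 \left(-5 + 6\right) \left(-2\right) = -12 + 4 \cdot 1 \left(-2\right) = -12 + 4 \left(-2\right) = -12 - 8 = -20$)
$M{\left(B \right)} = 3 - B$
$t{\left(a \right)} = \frac{a}{6} + \frac{a^{2}}{6}$ ($t{\left(a \right)} = \frac{a a + a}{6} = \frac{a^{2} + a}{6} = \frac{a + a^{2}}{6} = \frac{a}{6} + \frac{a^{2}}{6}$)
$t{\left(A \right)} \left(- M{\left(-8 \right)}\right) = \frac{1}{6} \left(-20\right) \left(1 - 20\right) \left(- (3 - -8)\right) = \frac{1}{6} \left(-20\right) \left(-19\right) \left(- (3 + 8)\right) = \frac{190 \left(\left(-1\right) 11\right)}{3} = \frac{190}{3} \left(-11\right) = - \frac{2090}{3}$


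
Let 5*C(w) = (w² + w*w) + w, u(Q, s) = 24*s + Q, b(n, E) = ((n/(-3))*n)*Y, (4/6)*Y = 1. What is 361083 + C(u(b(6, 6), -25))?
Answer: 513729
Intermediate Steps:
Y = 3/2 (Y = (3/2)*1 = 3/2 ≈ 1.5000)
b(n, E) = -n²/2 (b(n, E) = ((n/(-3))*n)*(3/2) = ((n*(-⅓))*n)*(3/2) = ((-n/3)*n)*(3/2) = -n²/3*(3/2) = -n²/2)
u(Q, s) = Q + 24*s
C(w) = w/5 + 2*w²/5 (C(w) = ((w² + w*w) + w)/5 = ((w² + w²) + w)/5 = (2*w² + w)/5 = (w + 2*w²)/5 = w/5 + 2*w²/5)
361083 + C(u(b(6, 6), -25)) = 361083 + (-½*6² + 24*(-25))*(1 + 2*(-½*6² + 24*(-25)))/5 = 361083 + (-½*36 - 600)*(1 + 2*(-½*36 - 600))/5 = 361083 + (-18 - 600)*(1 + 2*(-18 - 600))/5 = 361083 + (⅕)*(-618)*(1 + 2*(-618)) = 361083 + (⅕)*(-618)*(1 - 1236) = 361083 + (⅕)*(-618)*(-1235) = 361083 + 152646 = 513729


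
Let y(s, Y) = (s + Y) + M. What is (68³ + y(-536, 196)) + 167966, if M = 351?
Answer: 482409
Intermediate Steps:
y(s, Y) = 351 + Y + s (y(s, Y) = (s + Y) + 351 = (Y + s) + 351 = 351 + Y + s)
(68³ + y(-536, 196)) + 167966 = (68³ + (351 + 196 - 536)) + 167966 = (314432 + 11) + 167966 = 314443 + 167966 = 482409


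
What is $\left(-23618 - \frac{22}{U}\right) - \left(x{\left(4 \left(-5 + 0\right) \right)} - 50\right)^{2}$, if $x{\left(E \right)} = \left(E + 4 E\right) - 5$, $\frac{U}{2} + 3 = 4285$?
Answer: $- \frac{204007337}{4282} \approx -47643.0$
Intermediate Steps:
$U = 8564$ ($U = -6 + 2 \cdot 4285 = -6 + 8570 = 8564$)
$x{\left(E \right)} = -5 + 5 E$ ($x{\left(E \right)} = 5 E - 5 = -5 + 5 E$)
$\left(-23618 - \frac{22}{U}\right) - \left(x{\left(4 \left(-5 + 0\right) \right)} - 50\right)^{2} = \left(-23618 - \frac{22}{8564}\right) - \left(\left(-5 + 5 \cdot 4 \left(-5 + 0\right)\right) - 50\right)^{2} = \left(-23618 - 22 \cdot \frac{1}{8564}\right) - \left(\left(-5 + 5 \cdot 4 \left(-5\right)\right) - 50\right)^{2} = \left(-23618 - \frac{11}{4282}\right) - \left(\left(-5 + 5 \left(-20\right)\right) - 50\right)^{2} = \left(-23618 - \frac{11}{4282}\right) - \left(\left(-5 - 100\right) - 50\right)^{2} = - \frac{101132287}{4282} - \left(-105 - 50\right)^{2} = - \frac{101132287}{4282} - \left(-155\right)^{2} = - \frac{101132287}{4282} - 24025 = - \frac{204007337}{4282}$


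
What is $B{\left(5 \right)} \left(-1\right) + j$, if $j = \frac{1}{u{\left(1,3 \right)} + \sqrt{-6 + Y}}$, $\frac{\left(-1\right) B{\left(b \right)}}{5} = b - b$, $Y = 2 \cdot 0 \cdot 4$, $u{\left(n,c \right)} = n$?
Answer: $\frac{1}{7} - \frac{i \sqrt{6}}{7} \approx 0.14286 - 0.34993 i$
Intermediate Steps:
$Y = 0$ ($Y = 2 \cdot 0 = 0$)
$B{\left(b \right)} = 0$ ($B{\left(b \right)} = - 5 \left(b - b\right) = \left(-5\right) 0 = 0$)
$j = \frac{1}{1 + i \sqrt{6}}$ ($j = \frac{1}{1 + \sqrt{-6 + 0}} = \frac{1}{1 + \sqrt{-6}} = \frac{1}{1 + i \sqrt{6}} \approx 0.14286 - 0.34993 i$)
$B{\left(5 \right)} \left(-1\right) + j = 0 \left(-1\right) + \left(\frac{1}{7} - \frac{i \sqrt{6}}{7}\right) = 0 + \left(\frac{1}{7} - \frac{i \sqrt{6}}{7}\right) = \frac{1}{7} - \frac{i \sqrt{6}}{7}$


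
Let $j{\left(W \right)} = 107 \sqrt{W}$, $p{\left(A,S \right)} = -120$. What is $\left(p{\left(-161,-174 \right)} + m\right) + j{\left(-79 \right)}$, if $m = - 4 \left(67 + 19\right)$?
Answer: $-464 + 107 i \sqrt{79} \approx -464.0 + 951.04 i$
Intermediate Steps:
$m = -344$ ($m = \left(-4\right) 86 = -344$)
$\left(p{\left(-161,-174 \right)} + m\right) + j{\left(-79 \right)} = \left(-120 - 344\right) + 107 \sqrt{-79} = -464 + 107 i \sqrt{79}$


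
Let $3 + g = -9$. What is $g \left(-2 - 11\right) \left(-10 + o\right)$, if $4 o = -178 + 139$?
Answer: $-3081$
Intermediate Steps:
$g = -12$ ($g = -3 - 9 = -12$)
$o = - \frac{39}{4}$ ($o = \frac{-178 + 139}{4} = \frac{1}{4} \left(-39\right) = - \frac{39}{4} \approx -9.75$)
$g \left(-2 - 11\right) \left(-10 + o\right) = - 12 \left(-2 - 11\right) \left(-10 - \frac{39}{4}\right) = \left(-12\right) \left(-13\right) \left(- \frac{79}{4}\right) = 156 \left(- \frac{79}{4}\right) = -3081$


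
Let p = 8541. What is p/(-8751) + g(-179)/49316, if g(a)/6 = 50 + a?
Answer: -71330205/71927386 ≈ -0.99170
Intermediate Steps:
g(a) = 300 + 6*a (g(a) = 6*(50 + a) = 300 + 6*a)
p/(-8751) + g(-179)/49316 = 8541/(-8751) + (300 + 6*(-179))/49316 = 8541*(-1/8751) + (300 - 1074)*(1/49316) = -2847/2917 - 774*1/49316 = -2847/2917 - 387/24658 = -71330205/71927386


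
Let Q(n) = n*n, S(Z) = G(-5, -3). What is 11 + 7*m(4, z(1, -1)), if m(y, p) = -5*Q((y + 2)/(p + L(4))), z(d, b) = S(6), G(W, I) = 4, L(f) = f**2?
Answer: 157/20 ≈ 7.8500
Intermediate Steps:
S(Z) = 4
z(d, b) = 4
Q(n) = n**2
m(y, p) = -5*(2 + y)**2/(16 + p)**2 (m(y, p) = -5*(y + 2)**2/(p + 4**2)**2 = -5*(2 + y)**2/(p + 16)**2 = -5*(2 + y)**2/(16 + p)**2)
11 + 7*m(4, z(1, -1)) = 11 + 7*(-5*(2 + 4)**2/(16 + 4)**2) = 11 + 7*(-5*6**2/20**2) = 11 + 7*(-5*36*1/400) = 11 + 7*(-9/20) = 11 - 63/20 = 157/20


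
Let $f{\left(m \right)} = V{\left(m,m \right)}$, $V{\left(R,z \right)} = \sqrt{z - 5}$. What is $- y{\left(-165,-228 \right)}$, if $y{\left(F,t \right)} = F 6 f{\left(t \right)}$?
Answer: $990 i \sqrt{233} \approx 15112.0 i$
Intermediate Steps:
$V{\left(R,z \right)} = \sqrt{-5 + z}$
$f{\left(m \right)} = \sqrt{-5 + m}$
$y{\left(F,t \right)} = 6 F \sqrt{-5 + t}$ ($y{\left(F,t \right)} = F 6 \sqrt{-5 + t} = 6 F \sqrt{-5 + t}$)
$- y{\left(-165,-228 \right)} = - 6 \left(-165\right) \sqrt{-5 - 228} = - 6 \left(-165\right) \sqrt{-233} = - 6 \left(-165\right) i \sqrt{233} = - \left(-990\right) i \sqrt{233} = 990 i \sqrt{233}$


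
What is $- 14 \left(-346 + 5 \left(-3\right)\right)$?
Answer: $5054$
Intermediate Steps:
$- 14 \left(-346 + 5 \left(-3\right)\right) = - 14 \left(-346 - 15\right) = \left(-14\right) \left(-361\right) = 5054$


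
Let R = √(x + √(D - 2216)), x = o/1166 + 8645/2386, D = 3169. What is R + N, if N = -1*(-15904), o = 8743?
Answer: 15904 + √(5379990392623 + 483746679361*√953)/695519 ≈ 15910.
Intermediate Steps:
x = 7735217/695519 (x = 8743/1166 + 8645/2386 = 7735217/695519 ≈ 11.122)
R = √(7735217/695519 + √953) (R = √(7735217/695519 + √(3169 - 2216)) = √(7735217/695519 + √953) ≈ 6.4801)
N = 15904
R + N = √(5379990392623 + 483746679361*√953)/695519 + 15904 = 15904 + √(5379990392623 + 483746679361*√953)/695519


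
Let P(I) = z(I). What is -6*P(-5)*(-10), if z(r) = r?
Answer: -300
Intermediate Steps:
P(I) = I
-6*P(-5)*(-10) = -6*(-5)*(-10) = 30*(-10) = -300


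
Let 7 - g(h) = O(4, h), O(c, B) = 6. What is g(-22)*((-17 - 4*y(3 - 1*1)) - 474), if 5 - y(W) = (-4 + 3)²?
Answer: -507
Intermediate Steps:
g(h) = 1 (g(h) = 7 - 1*6 = 7 - 6 = 1)
y(W) = 4 (y(W) = 5 - (-4 + 3)² = 5 - 1*(-1)² = 5 - 1*1 = 5 - 1 = 4)
g(-22)*((-17 - 4*y(3 - 1*1)) - 474) = 1*((-17 - 4*4) - 474) = 1*((-17 - 16) - 474) = 1*(-33 - 474) = 1*(-507) = -507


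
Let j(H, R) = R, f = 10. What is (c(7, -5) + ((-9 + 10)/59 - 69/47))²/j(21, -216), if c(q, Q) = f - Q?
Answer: -1411580041/1660938264 ≈ -0.84987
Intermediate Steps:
c(q, Q) = 10 - Q
(c(7, -5) + ((-9 + 10)/59 - 69/47))²/j(21, -216) = ((10 - 1*(-5)) + ((-9 + 10)/59 - 69/47))²/(-216) = ((10 + 5) + (1*(1/59) - 69*1/47))²*(-1/216) = (15 + (1/59 - 69/47))²*(-1/216) = (15 - 4024/2773)²*(-1/216) = (37571/2773)²*(-1/216) = (1411580041/7689529)*(-1/216) = -1411580041/1660938264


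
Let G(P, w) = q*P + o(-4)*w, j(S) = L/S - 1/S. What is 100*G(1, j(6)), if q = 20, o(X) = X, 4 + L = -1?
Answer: 2400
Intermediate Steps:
L = -5 (L = -4 - 1 = -5)
j(S) = -6/S (j(S) = -5/S - 1/S = -6/S)
G(P, w) = -4*w + 20*P (G(P, w) = 20*P - 4*w = -4*w + 20*P)
100*G(1, j(6)) = 100*(-(-24)/6 + 20*1) = 100*(-(-24)/6 + 20) = 100*(-4*(-1) + 20) = 100*(4 + 20) = 100*24 = 2400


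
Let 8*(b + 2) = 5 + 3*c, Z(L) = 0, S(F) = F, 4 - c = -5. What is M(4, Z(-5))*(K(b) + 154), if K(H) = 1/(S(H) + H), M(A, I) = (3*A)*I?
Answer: 0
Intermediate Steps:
c = 9 (c = 4 - 1*(-5) = 4 + 5 = 9)
M(A, I) = 3*A*I
b = 2 (b = -2 + (5 + 3*9)/8 = -2 + (5 + 27)/8 = -2 + (⅛)*32 = -2 + 4 = 2)
K(H) = 1/(2*H) (K(H) = 1/(H + H) = 1/(2*H))
M(4, Z(-5))*(K(b) + 154) = (3*4*0)*((½)/2 + 154) = 0*((½)*(½) + 154) = 0*(¼ + 154) = 0*(617/4) = 0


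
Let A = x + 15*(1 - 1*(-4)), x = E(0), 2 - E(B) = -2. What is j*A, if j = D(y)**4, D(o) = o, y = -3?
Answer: 6399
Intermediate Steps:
E(B) = 4 (E(B) = 2 - 1*(-2) = 2 + 2 = 4)
x = 4
A = 79 (A = 4 + 15*(1 - 1*(-4)) = 4 + 15*(1 + 4) = 4 + 15*5 = 4 + 75 = 79)
j = 81 (j = (-3)**4 = 81)
j*A = 81*79 = 6399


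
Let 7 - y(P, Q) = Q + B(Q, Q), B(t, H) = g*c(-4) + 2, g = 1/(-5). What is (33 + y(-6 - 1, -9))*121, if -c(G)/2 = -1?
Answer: 28677/5 ≈ 5735.4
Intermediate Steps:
c(G) = 2 (c(G) = -2*(-1) = 2)
g = -⅕ ≈ -0.20000
B(t, H) = 8/5 (B(t, H) = -⅕*2 + 2 = -⅖ + 2 = 8/5)
y(P, Q) = 27/5 - Q (y(P, Q) = 7 - (Q + 8/5) = 7 - (8/5 + Q) = 7 + (-8/5 - Q) = 27/5 - Q)
(33 + y(-6 - 1, -9))*121 = (33 + (27/5 - 1*(-9)))*121 = (33 + (27/5 + 9))*121 = (33 + 72/5)*121 = (237/5)*121 = 28677/5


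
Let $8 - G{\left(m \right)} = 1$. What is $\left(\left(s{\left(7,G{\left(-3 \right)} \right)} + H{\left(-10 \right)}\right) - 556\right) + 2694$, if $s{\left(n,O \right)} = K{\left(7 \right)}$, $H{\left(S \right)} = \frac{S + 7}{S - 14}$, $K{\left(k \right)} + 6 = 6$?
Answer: $\frac{17105}{8} \approx 2138.1$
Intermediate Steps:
$K{\left(k \right)} = 0$ ($K{\left(k \right)} = -6 + 6 = 0$)
$G{\left(m \right)} = 7$ ($G{\left(m \right)} = 8 - 1 = 7$)
$H{\left(S \right)} = \frac{7 + S}{-14 + S}$
$s{\left(n,O \right)} = 0$
$\left(\left(s{\left(7,G{\left(-3 \right)} \right)} + H{\left(-10 \right)}\right) - 556\right) + 2694 = \left(\left(0 + \frac{7 - 10}{-14 - 10}\right) - 556\right) + 2694 = \left(\left(0 + \frac{1}{-24} \left(-3\right)\right) - 556\right) + 2694 = \left(\left(0 - - \frac{1}{8}\right) - 556\right) + 2694 = \left(\left(0 + \frac{1}{8}\right) - 556\right) + 2694 = \left(\frac{1}{8} - 556\right) + 2694 = - \frac{4447}{8} + 2694 = \frac{17105}{8}$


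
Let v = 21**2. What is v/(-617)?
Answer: -441/617 ≈ -0.71475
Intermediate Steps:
v = 441
v/(-617) = 441/(-617) = 441*(-1/617) = -441/617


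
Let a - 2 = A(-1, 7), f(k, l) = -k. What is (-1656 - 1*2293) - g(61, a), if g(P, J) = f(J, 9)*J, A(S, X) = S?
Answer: -3948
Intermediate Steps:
a = 1 (a = 2 - 1 = 1)
g(P, J) = -J**2 (g(P, J) = (-J)*J = -J**2)
(-1656 - 1*2293) - g(61, a) = (-1656 - 1*2293) - (-1)*1**2 = (-1656 - 2293) - (-1) = -3949 - 1*(-1) = -3949 + 1 = -3948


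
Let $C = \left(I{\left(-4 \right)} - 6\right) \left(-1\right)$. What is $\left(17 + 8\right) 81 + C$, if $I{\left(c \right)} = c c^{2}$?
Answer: $2095$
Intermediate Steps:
$I{\left(c \right)} = c^{3}$
$C = 70$ ($C = \left(\left(-4\right)^{3} - 6\right) \left(-1\right) = \left(-64 - 6\right) \left(-1\right) = \left(-70\right) \left(-1\right) = 70$)
$\left(17 + 8\right) 81 + C = \left(17 + 8\right) 81 + 70 = 25 \cdot 81 + 70 = 2025 + 70 = 2095$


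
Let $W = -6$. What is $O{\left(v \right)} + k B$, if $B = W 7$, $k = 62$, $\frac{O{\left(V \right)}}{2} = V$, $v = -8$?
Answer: $-2620$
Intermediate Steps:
$O{\left(V \right)} = 2 V$
$B = -42$ ($B = \left(-6\right) 7 = -42$)
$O{\left(v \right)} + k B = 2 \left(-8\right) + 62 \left(-42\right) = -16 - 2604 = -2620$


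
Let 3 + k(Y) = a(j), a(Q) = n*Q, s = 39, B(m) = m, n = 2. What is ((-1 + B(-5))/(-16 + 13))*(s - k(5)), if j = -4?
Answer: 100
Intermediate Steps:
a(Q) = 2*Q
k(Y) = -11 (k(Y) = -3 + 2*(-4) = -3 - 8 = -11)
((-1 + B(-5))/(-16 + 13))*(s - k(5)) = ((-1 - 5)/(-16 + 13))*(39 - 1*(-11)) = (-6/(-3))*(39 + 11) = -6*(-⅓)*50 = 2*50 = 100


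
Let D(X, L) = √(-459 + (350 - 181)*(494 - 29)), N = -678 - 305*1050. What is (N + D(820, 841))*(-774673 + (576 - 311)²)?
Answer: 226077087744 - 704448*√78126 ≈ 2.2588e+11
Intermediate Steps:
N = -320928 (N = -678 - 320250 = -320928)
D(X, L) = √78126 (D(X, L) = √(-459 + 169*465) = √(-459 + 78585) = √78126)
(N + D(820, 841))*(-774673 + (576 - 311)²) = (-320928 + √78126)*(-774673 + (576 - 311)²) = (-320928 + √78126)*(-774673 + 265²) = (-320928 + √78126)*(-774673 + 70225) = (-320928 + √78126)*(-704448) = 226077087744 - 704448*√78126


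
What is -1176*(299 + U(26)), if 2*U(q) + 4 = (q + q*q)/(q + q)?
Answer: -357210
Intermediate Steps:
U(q) = -2 + (q + q**2)/(4*q) (U(q) = -2 + ((q + q*q)/(q + q))/2 = -2 + ((q + q**2)/((2*q)))/2 = -2 + ((q + q**2)*(1/(2*q)))/2 = -2 + ((q + q**2)/(2*q))/2 = -2 + (q + q**2)/(4*q))
-1176*(299 + U(26)) = -1176*(299 + (-7/4 + (1/4)*26)) = -1176*(299 + (-7/4 + 13/2)) = -1176*(299 + 19/4) = -1176*1215/4 = -357210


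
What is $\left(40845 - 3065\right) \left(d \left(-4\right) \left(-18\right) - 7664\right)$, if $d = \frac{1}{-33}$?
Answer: $- \frac{3185911840}{11} \approx -2.8963 \cdot 10^{8}$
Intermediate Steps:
$d = - \frac{1}{33} \approx -0.030303$
$\left(40845 - 3065\right) \left(d \left(-4\right) \left(-18\right) - 7664\right) = \left(40845 - 3065\right) \left(\left(- \frac{1}{33}\right) \left(-4\right) \left(-18\right) - 7664\right) = 37780 \left(\frac{4}{33} \left(-18\right) - 7664\right) = 37780 \left(- \frac{24}{11} - 7664\right) = 37780 \left(- \frac{84328}{11}\right) = - \frac{3185911840}{11}$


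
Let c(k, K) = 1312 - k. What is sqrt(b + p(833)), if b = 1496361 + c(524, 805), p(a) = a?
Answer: sqrt(1497982) ≈ 1223.9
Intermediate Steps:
b = 1497149 (b = 1496361 + (1312 - 1*524) = 1496361 + (1312 - 524) = 1496361 + 788 = 1497149)
sqrt(b + p(833)) = sqrt(1497149 + 833) = sqrt(1497982)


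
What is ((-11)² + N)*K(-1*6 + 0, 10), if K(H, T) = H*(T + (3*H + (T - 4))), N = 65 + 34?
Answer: 2640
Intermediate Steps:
N = 99
K(H, T) = H*(-4 + 2*T + 3*H) (K(H, T) = H*(T + (3*H + (-4 + T))) = H*(T + (-4 + T + 3*H)) = H*(-4 + 2*T + 3*H))
((-11)² + N)*K(-1*6 + 0, 10) = ((-11)² + 99)*((-1*6 + 0)*(-4 + 2*10 + 3*(-1*6 + 0))) = (121 + 99)*((-6 + 0)*(-4 + 20 + 3*(-6 + 0))) = 220*(-6*(-4 + 20 + 3*(-6))) = 220*(-6*(-4 + 20 - 18)) = 220*(-6*(-2)) = 220*12 = 2640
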